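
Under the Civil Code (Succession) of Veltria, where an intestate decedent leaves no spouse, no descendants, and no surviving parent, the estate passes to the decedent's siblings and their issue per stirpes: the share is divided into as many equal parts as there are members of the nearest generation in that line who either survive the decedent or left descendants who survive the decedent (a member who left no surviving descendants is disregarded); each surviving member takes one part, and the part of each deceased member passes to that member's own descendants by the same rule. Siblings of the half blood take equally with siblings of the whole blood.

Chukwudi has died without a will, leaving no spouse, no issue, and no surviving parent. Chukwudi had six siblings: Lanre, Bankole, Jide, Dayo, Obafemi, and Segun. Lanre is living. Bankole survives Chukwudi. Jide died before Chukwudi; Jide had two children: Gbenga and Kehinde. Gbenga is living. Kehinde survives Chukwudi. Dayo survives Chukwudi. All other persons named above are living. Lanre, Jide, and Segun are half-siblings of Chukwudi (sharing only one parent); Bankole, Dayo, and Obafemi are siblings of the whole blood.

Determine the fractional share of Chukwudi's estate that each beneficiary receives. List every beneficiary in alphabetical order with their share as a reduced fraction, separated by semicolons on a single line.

No spouse, descendants, or parent survives, so the estate passes to Chukwudi's siblings per stirpes.
Half-blood and whole-blood siblings take equally under the stated rule.
The estate is divided into 6 equal shares of 1/6 among Lanre, Bankole, Jide, Dayo, Obafemi, Segun.
Lanre is living and takes 1/6.
Bankole is living and takes 1/6.
Jide predeceased; the 1/6 allotted to Jide's branch passes to Jide's issue by representation.
The 1/6 is divided into 2 equal shares of 1/12 among Gbenga, Kehinde.
Gbenga is living and takes 1/12.
Kehinde is living and takes 1/12.
Dayo is living and takes 1/6.
Obafemi is living and takes 1/6.
Segun is living and takes 1/6.

Bankole 1/6; Dayo 1/6; Gbenga 1/12; Kehinde 1/12; Lanre 1/6; Obafemi 1/6; Segun 1/6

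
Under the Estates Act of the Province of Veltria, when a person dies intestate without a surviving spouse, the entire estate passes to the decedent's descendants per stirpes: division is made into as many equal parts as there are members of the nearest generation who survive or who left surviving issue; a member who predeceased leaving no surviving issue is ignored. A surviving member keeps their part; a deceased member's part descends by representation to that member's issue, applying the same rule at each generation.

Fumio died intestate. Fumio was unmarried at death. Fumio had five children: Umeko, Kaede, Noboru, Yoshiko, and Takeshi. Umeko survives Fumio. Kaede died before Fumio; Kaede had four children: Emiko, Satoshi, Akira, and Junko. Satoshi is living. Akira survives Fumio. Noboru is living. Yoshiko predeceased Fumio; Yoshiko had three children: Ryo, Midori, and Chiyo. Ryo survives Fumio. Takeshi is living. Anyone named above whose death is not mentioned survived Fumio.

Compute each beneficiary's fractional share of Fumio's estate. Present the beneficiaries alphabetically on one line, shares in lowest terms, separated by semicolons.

There is no surviving spouse, so the entire estate passes to Fumio's descendants per stirpes.
The estate is divided into 5 equal shares of 1/5 among Umeko, Kaede, Noboru, Yoshiko, Takeshi.
Umeko is living and takes 1/5.
Kaede predeceased; the 1/5 allotted to Kaede's branch passes to Kaede's issue by representation.
The 1/5 is divided into 4 equal shares of 1/20 among Emiko, Satoshi, Akira, Junko.
Emiko is living and takes 1/20.
Satoshi is living and takes 1/20.
Akira is living and takes 1/20.
Junko is living and takes 1/20.
Noboru is living and takes 1/5.
Yoshiko predeceased; the 1/5 allotted to Yoshiko's branch passes to Yoshiko's issue by representation.
The 1/5 is divided into 3 equal shares of 1/15 among Ryo, Midori, Chiyo.
Ryo is living and takes 1/15.
Midori is living and takes 1/15.
Chiyo is living and takes 1/15.
Takeshi is living and takes 1/5.

Akira 1/20; Chiyo 1/15; Emiko 1/20; Junko 1/20; Midori 1/15; Noboru 1/5; Ryo 1/15; Satoshi 1/20; Takeshi 1/5; Umeko 1/5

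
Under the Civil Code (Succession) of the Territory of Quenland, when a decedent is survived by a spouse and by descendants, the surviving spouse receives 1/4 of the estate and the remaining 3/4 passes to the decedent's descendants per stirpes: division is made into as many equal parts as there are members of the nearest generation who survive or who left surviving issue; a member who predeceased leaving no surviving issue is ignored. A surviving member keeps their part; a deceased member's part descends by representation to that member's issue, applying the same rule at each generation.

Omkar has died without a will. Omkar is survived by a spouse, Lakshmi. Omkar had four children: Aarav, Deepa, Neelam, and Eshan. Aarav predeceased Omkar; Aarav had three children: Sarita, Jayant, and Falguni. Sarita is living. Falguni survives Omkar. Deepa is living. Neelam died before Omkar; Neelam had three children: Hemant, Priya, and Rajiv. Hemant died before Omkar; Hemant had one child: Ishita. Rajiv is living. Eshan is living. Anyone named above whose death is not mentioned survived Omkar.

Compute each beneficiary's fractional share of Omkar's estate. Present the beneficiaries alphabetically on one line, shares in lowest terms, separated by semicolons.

Deepa 3/16; Eshan 3/16; Falguni 1/16; Ishita 1/16; Jayant 1/16; Lakshmi 1/4; Priya 1/16; Rajiv 1/16; Sarita 1/16

Lakshmi, as surviving spouse, takes 1/4.
The remaining 3/4 passes to Omkar's descendants per stirpes.
The 3/4 is divided into 4 equal shares of 3/16 among Aarav, Deepa, Neelam, Eshan.
Aarav predeceased; the 3/16 allotted to Aarav's branch passes to Aarav's issue by representation.
The 3/16 is divided into 3 equal shares of 1/16 among Sarita, Jayant, Falguni.
Sarita is living and takes 1/16.
Jayant is living and takes 1/16.
Falguni is living and takes 1/16.
Deepa is living and takes 3/16.
Neelam predeceased; the 3/16 allotted to Neelam's branch passes to Neelam's issue by representation.
The 3/16 is divided into 3 equal shares of 1/16 among Hemant, Priya, Rajiv.
Hemant predeceased; the 1/16 allotted to Hemant's branch passes to Hemant's issue by representation.
Ishita is the sole taker at this level and receives the full 1/16.
Priya is living and takes 1/16.
Rajiv is living and takes 1/16.
Eshan is living and takes 3/16.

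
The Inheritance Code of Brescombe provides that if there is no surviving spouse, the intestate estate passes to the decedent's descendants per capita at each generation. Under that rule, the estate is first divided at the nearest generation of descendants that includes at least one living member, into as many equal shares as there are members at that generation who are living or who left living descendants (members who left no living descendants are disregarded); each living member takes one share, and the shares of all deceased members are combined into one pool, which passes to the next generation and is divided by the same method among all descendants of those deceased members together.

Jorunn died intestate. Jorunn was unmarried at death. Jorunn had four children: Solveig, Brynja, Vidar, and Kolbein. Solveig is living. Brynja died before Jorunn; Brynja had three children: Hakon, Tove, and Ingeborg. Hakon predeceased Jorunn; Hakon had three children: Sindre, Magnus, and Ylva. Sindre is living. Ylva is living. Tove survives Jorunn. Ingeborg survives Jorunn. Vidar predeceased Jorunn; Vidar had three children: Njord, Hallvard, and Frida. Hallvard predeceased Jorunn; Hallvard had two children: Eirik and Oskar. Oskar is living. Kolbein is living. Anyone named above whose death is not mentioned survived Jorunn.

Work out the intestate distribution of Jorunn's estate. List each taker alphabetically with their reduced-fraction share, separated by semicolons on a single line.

Eirik 1/30; Frida 1/12; Ingeborg 1/12; Kolbein 1/4; Magnus 1/30; Njord 1/12; Oskar 1/30; Sindre 1/30; Solveig 1/4; Tove 1/12; Ylva 1/30

There is no surviving spouse, so the entire estate passes to Jorunn's descendants per capita at each generation.
At generation 1 (Solveig, Brynja, Vidar, Kolbein) there are 4 shares of (1)/4 = 1/4 each.
Living: Solveig and Kolbein — each takes 1/4.
Deceased: Brynja and Vidar. Their combined 1/2 is pooled and carried to generation 2.
At generation 2 (Hakon, Tove, Ingeborg, Njord, Hallvard, Frida) there are 6 shares of (1/2)/6 = 1/12 each.
Living: Tove, Ingeborg, Njord, and Frida — each takes 1/12.
Deceased: Hakon and Hallvard. Their combined 1/6 is pooled and carried to generation 3.
At generation 3 (Sindre, Magnus, Ylva, Eirik, Oskar) there are 5 shares of (1/6)/5 = 1/30 each.
Living: Sindre, Magnus, Ylva, Eirik, and Oskar — each takes 1/30.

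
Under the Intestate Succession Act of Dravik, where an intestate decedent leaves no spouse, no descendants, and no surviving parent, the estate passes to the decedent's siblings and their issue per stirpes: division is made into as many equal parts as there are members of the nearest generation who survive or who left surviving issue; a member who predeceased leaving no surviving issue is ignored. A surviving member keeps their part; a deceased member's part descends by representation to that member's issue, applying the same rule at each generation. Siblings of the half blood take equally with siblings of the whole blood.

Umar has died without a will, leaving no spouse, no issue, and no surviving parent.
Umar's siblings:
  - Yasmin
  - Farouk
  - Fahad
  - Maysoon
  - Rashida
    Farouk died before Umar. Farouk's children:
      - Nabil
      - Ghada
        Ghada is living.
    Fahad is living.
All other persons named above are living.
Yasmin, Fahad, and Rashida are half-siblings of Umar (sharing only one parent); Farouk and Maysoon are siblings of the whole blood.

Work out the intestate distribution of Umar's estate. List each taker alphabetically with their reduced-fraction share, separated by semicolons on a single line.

Fahad 1/5; Ghada 1/10; Maysoon 1/5; Nabil 1/10; Rashida 1/5; Yasmin 1/5

No spouse, descendants, or parent survives, so the estate passes to Umar's siblings per stirpes.
Half-blood and whole-blood siblings take equally under the stated rule.
The estate is divided into 5 equal shares of 1/5 among Yasmin, Farouk, Fahad, Maysoon, Rashida.
Yasmin is living and takes 1/5.
Farouk predeceased; the 1/5 allotted to Farouk's branch passes to Farouk's issue by representation.
The 1/5 is divided into 2 equal shares of 1/10 among Nabil, Ghada.
Nabil is living and takes 1/10.
Ghada is living and takes 1/10.
Fahad is living and takes 1/5.
Maysoon is living and takes 1/5.
Rashida is living and takes 1/5.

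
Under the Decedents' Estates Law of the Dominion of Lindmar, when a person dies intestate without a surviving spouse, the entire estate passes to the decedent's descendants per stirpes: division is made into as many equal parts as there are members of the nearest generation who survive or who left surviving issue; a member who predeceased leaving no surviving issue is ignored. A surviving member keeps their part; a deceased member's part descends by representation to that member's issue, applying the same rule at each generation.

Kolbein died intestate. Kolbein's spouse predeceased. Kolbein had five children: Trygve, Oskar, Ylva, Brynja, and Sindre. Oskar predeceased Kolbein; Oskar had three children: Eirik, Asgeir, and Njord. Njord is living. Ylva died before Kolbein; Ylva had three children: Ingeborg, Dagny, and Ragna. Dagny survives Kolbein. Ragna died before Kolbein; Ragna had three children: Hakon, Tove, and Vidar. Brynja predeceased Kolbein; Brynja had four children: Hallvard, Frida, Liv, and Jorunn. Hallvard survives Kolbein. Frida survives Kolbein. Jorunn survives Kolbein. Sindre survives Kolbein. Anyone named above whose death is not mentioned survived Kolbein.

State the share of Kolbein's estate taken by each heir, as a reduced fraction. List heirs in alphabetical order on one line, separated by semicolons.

Asgeir 1/15; Dagny 1/15; Eirik 1/15; Frida 1/20; Hakon 1/45; Hallvard 1/20; Ingeborg 1/15; Jorunn 1/20; Liv 1/20; Njord 1/15; Sindre 1/5; Tove 1/45; Trygve 1/5; Vidar 1/45

There is no surviving spouse, so the entire estate passes to Kolbein's descendants per stirpes.
The estate is divided into 5 equal shares of 1/5 among Trygve, Oskar, Ylva, Brynja, Sindre.
Trygve is living and takes 1/5.
Oskar predeceased; the 1/5 allotted to Oskar's branch passes to Oskar's issue by representation.
The 1/5 is divided into 3 equal shares of 1/15 among Eirik, Asgeir, Njord.
Eirik is living and takes 1/15.
Asgeir is living and takes 1/15.
Njord is living and takes 1/15.
Ylva predeceased; the 1/5 allotted to Ylva's branch passes to Ylva's issue by representation.
The 1/5 is divided into 3 equal shares of 1/15 among Ingeborg, Dagny, Ragna.
Ingeborg is living and takes 1/15.
Dagny is living and takes 1/15.
Ragna predeceased; the 1/15 allotted to Ragna's branch passes to Ragna's issue by representation.
The 1/15 is divided into 3 equal shares of 1/45 among Hakon, Tove, Vidar.
Hakon is living and takes 1/45.
Tove is living and takes 1/45.
Vidar is living and takes 1/45.
Brynja predeceased; the 1/5 allotted to Brynja's branch passes to Brynja's issue by representation.
The 1/5 is divided into 4 equal shares of 1/20 among Hallvard, Frida, Liv, Jorunn.
Hallvard is living and takes 1/20.
Frida is living and takes 1/20.
Liv is living and takes 1/20.
Jorunn is living and takes 1/20.
Sindre is living and takes 1/5.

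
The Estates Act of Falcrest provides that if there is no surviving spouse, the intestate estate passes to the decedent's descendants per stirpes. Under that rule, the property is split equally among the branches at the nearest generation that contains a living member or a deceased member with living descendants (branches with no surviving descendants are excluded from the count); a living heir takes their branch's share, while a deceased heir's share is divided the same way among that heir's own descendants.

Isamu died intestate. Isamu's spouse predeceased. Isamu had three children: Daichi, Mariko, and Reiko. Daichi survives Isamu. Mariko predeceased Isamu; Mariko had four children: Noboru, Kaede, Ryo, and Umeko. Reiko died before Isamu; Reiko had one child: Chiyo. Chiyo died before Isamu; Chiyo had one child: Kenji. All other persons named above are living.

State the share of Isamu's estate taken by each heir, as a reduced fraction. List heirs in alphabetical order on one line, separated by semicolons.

Daichi 1/3; Kaede 1/12; Kenji 1/3; Noboru 1/12; Ryo 1/12; Umeko 1/12

There is no surviving spouse, so the entire estate passes to Isamu's descendants per stirpes.
The estate is divided into 3 equal shares of 1/3 among Daichi, Mariko, Reiko.
Daichi is living and takes 1/3.
Mariko predeceased; the 1/3 allotted to Mariko's branch passes to Mariko's issue by representation.
The 1/3 is divided into 4 equal shares of 1/12 among Noboru, Kaede, Ryo, Umeko.
Noboru is living and takes 1/12.
Kaede is living and takes 1/12.
Ryo is living and takes 1/12.
Umeko is living and takes 1/12.
Reiko predeceased; the 1/3 allotted to Reiko's branch passes to Reiko's issue by representation.
Chiyo's line is the sole branch at this level, so the full 1/3 passes to Chiyo's issue by representation.
Kenji is the sole taker at this level and receives the full 1/3.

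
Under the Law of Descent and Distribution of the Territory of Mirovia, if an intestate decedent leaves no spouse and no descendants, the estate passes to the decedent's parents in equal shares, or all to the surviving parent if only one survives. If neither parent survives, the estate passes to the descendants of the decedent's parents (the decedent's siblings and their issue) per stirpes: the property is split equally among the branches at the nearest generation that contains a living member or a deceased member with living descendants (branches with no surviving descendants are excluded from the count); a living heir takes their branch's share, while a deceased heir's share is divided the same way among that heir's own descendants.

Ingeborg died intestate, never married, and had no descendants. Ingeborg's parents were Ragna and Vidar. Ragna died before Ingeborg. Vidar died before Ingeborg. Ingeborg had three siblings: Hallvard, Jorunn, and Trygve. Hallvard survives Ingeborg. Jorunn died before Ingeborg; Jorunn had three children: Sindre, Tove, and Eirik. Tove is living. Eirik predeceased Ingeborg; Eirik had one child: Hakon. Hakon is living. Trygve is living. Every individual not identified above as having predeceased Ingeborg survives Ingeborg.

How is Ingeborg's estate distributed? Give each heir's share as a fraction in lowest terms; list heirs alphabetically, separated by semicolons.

Hakon 1/9; Hallvard 1/3; Sindre 1/9; Tove 1/9; Trygve 1/3

Neither parent survives and there are no descendants, so the estate passes to Ingeborg's siblings and their issue per stirpes.
The estate is divided into 3 equal shares of 1/3 among Hallvard, Jorunn, Trygve.
Hallvard is living and takes 1/3.
Jorunn predeceased; the 1/3 allotted to Jorunn's branch passes to Jorunn's issue by representation.
The 1/3 is divided into 3 equal shares of 1/9 among Sindre, Tove, Eirik.
Sindre is living and takes 1/9.
Tove is living and takes 1/9.
Eirik predeceased; the 1/9 allotted to Eirik's branch passes to Eirik's issue by representation.
Hakon is the sole taker at this level and receives the full 1/9.
Trygve is living and takes 1/3.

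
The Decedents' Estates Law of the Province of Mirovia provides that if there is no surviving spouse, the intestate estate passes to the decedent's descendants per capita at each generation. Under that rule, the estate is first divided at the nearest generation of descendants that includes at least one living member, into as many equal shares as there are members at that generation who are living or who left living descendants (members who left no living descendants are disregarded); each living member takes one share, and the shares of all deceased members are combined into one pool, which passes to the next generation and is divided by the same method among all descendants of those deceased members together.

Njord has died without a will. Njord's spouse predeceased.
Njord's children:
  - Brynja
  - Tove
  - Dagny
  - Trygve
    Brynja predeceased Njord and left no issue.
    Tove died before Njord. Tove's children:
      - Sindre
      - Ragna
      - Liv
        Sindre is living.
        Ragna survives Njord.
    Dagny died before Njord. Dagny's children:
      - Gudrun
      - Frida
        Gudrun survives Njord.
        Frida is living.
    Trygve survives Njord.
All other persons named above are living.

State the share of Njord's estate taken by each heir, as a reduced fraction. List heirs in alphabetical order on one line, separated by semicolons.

There is no surviving spouse, so the entire estate passes to Njord's descendants per capita at each generation.
At generation 1 (Tove, Dagny, Trygve) there are 3 shares of (1)/3 = 1/3 each.
Living: Trygve — each takes 1/3.
Deceased: Tove and Dagny. Their combined 2/3 is pooled and carried to generation 2.
At generation 2 (Sindre, Ragna, Liv, Gudrun, Frida) there are 5 shares of (2/3)/5 = 2/15 each.
Living: Sindre, Ragna, Liv, Gudrun, and Frida — each takes 2/15.

Frida 2/15; Gudrun 2/15; Liv 2/15; Ragna 2/15; Sindre 2/15; Trygve 1/3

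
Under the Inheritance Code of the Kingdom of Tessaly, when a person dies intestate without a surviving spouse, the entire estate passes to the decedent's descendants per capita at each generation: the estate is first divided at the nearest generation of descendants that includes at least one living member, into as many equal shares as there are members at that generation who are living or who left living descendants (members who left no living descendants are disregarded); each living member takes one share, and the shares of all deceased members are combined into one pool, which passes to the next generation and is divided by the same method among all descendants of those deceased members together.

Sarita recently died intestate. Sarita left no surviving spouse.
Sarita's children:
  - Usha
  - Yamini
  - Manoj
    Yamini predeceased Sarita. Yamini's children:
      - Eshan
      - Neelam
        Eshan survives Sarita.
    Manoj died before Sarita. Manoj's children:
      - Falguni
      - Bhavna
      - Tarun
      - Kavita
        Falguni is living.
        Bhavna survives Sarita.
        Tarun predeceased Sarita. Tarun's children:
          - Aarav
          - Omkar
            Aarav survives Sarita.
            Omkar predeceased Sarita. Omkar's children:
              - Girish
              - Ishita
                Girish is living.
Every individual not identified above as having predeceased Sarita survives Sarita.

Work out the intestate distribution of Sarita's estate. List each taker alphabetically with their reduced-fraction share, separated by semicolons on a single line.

There is no surviving spouse, so the entire estate passes to Sarita's descendants per capita at each generation.
At generation 1 (Usha, Yamini, Manoj) there are 3 shares of (1)/3 = 1/3 each.
Living: Usha — each takes 1/3.
Deceased: Yamini and Manoj. Their combined 2/3 is pooled and carried to generation 2.
At generation 2 (Eshan, Neelam, Falguni, Bhavna, Tarun, Kavita) there are 6 shares of (2/3)/6 = 1/9 each.
Living: Eshan, Neelam, Falguni, Bhavna, and Kavita — each takes 1/9.
Deceased: Tarun. That 1/9 share is carried to generation 3.
At generation 3 (Aarav, Omkar) there are 2 shares of (1/9)/2 = 1/18 each.
Living: Aarav — each takes 1/18.
Deceased: Omkar. That 1/18 share is carried to generation 4.
At generation 4 (Girish, Ishita) there are 2 shares of (1/18)/2 = 1/36 each.
Living: Girish and Ishita — each takes 1/36.

Aarav 1/18; Bhavna 1/9; Eshan 1/9; Falguni 1/9; Girish 1/36; Ishita 1/36; Kavita 1/9; Neelam 1/9; Usha 1/3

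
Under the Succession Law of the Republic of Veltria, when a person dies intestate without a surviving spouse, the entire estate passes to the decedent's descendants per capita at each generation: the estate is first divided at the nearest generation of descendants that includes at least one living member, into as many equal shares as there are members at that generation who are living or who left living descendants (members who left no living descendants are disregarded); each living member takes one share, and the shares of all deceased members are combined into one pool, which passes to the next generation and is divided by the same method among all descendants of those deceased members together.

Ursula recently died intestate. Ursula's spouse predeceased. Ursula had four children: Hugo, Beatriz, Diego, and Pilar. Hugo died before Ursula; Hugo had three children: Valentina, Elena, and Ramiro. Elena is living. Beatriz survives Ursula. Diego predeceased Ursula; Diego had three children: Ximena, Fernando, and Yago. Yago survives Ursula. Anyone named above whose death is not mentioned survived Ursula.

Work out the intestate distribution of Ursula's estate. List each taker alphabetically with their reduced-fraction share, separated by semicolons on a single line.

There is no surviving spouse, so the entire estate passes to Ursula's descendants per capita at each generation.
At generation 1 (Hugo, Beatriz, Diego, Pilar) there are 4 shares of (1)/4 = 1/4 each.
Living: Beatriz and Pilar — each takes 1/4.
Deceased: Hugo and Diego. Their combined 1/2 is pooled and carried to generation 2.
At generation 2 (Valentina, Elena, Ramiro, Ximena, Fernando, Yago) there are 6 shares of (1/2)/6 = 1/12 each.
Living: Valentina, Elena, Ramiro, Ximena, Fernando, and Yago — each takes 1/12.

Beatriz 1/4; Elena 1/12; Fernando 1/12; Pilar 1/4; Ramiro 1/12; Valentina 1/12; Ximena 1/12; Yago 1/12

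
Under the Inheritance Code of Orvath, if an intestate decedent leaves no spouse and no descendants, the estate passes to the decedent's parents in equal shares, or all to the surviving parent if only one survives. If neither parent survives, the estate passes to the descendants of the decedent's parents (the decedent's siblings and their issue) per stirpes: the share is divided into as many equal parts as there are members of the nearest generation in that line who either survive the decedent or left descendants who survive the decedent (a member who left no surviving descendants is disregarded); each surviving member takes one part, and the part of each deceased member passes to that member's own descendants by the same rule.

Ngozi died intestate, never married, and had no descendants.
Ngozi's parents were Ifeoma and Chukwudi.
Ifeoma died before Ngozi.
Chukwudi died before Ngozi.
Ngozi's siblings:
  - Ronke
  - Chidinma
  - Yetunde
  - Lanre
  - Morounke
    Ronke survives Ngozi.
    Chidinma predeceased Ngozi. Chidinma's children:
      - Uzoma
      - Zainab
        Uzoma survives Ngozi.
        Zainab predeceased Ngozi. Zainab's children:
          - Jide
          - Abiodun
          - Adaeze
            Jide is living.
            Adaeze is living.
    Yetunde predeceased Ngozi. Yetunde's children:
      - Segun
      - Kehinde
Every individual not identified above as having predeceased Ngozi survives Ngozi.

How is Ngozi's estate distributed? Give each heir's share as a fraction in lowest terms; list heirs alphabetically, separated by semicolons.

Neither parent survives and there are no descendants, so the estate passes to Ngozi's siblings and their issue per stirpes.
The estate is divided into 5 equal shares of 1/5 among Ronke, Chidinma, Yetunde, Lanre, Morounke.
Ronke is living and takes 1/5.
Chidinma predeceased; the 1/5 allotted to Chidinma's branch passes to Chidinma's issue by representation.
The 1/5 is divided into 2 equal shares of 1/10 among Uzoma, Zainab.
Uzoma is living and takes 1/10.
Zainab predeceased; the 1/10 allotted to Zainab's branch passes to Zainab's issue by representation.
The 1/10 is divided into 3 equal shares of 1/30 among Jide, Abiodun, Adaeze.
Jide is living and takes 1/30.
Abiodun is living and takes 1/30.
Adaeze is living and takes 1/30.
Yetunde predeceased; the 1/5 allotted to Yetunde's branch passes to Yetunde's issue by representation.
The 1/5 is divided into 2 equal shares of 1/10 among Segun, Kehinde.
Segun is living and takes 1/10.
Kehinde is living and takes 1/10.
Lanre is living and takes 1/5.
Morounke is living and takes 1/5.

Abiodun 1/30; Adaeze 1/30; Jide 1/30; Kehinde 1/10; Lanre 1/5; Morounke 1/5; Ronke 1/5; Segun 1/10; Uzoma 1/10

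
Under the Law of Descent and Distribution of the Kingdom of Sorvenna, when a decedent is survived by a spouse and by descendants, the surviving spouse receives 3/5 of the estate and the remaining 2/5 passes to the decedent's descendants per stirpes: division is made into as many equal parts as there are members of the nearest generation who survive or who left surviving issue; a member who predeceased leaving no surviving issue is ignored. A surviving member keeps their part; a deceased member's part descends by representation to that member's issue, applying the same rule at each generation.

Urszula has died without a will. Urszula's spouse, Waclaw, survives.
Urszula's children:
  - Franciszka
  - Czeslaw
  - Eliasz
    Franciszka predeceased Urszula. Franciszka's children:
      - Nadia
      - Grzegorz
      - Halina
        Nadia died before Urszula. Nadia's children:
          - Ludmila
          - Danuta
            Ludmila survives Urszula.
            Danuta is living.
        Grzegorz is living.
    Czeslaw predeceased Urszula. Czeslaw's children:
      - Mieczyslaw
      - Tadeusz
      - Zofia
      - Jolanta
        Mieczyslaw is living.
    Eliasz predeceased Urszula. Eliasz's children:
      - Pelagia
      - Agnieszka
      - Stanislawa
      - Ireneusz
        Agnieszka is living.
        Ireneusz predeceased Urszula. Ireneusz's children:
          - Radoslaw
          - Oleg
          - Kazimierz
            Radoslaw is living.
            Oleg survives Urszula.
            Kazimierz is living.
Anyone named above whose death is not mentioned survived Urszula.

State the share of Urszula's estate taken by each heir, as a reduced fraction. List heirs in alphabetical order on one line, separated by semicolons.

Agnieszka 1/30; Danuta 1/45; Grzegorz 2/45; Halina 2/45; Jolanta 1/30; Kazimierz 1/90; Ludmila 1/45; Mieczyslaw 1/30; Oleg 1/90; Pelagia 1/30; Radoslaw 1/90; Stanislawa 1/30; Tadeusz 1/30; Waclaw 3/5; Zofia 1/30

Waclaw, as surviving spouse, takes 3/5.
The remaining 2/5 passes to Urszula's descendants per stirpes.
The 2/5 is divided into 3 equal shares of 2/15 among Franciszka, Czeslaw, Eliasz.
Franciszka predeceased; the 2/15 allotted to Franciszka's branch passes to Franciszka's issue by representation.
The 2/15 is divided into 3 equal shares of 2/45 among Nadia, Grzegorz, Halina.
Nadia predeceased; the 2/45 allotted to Nadia's branch passes to Nadia's issue by representation.
The 2/45 is divided into 2 equal shares of 1/45 among Ludmila, Danuta.
Ludmila is living and takes 1/45.
Danuta is living and takes 1/45.
Grzegorz is living and takes 2/45.
Halina is living and takes 2/45.
Czeslaw predeceased; the 2/15 allotted to Czeslaw's branch passes to Czeslaw's issue by representation.
The 2/15 is divided into 4 equal shares of 1/30 among Mieczyslaw, Tadeusz, Zofia, Jolanta.
Mieczyslaw is living and takes 1/30.
Tadeusz is living and takes 1/30.
Zofia is living and takes 1/30.
Jolanta is living and takes 1/30.
Eliasz predeceased; the 2/15 allotted to Eliasz's branch passes to Eliasz's issue by representation.
The 2/15 is divided into 4 equal shares of 1/30 among Pelagia, Agnieszka, Stanislawa, Ireneusz.
Pelagia is living and takes 1/30.
Agnieszka is living and takes 1/30.
Stanislawa is living and takes 1/30.
Ireneusz predeceased; the 1/30 allotted to Ireneusz's branch passes to Ireneusz's issue by representation.
The 1/30 is divided into 3 equal shares of 1/90 among Radoslaw, Oleg, Kazimierz.
Radoslaw is living and takes 1/90.
Oleg is living and takes 1/90.
Kazimierz is living and takes 1/90.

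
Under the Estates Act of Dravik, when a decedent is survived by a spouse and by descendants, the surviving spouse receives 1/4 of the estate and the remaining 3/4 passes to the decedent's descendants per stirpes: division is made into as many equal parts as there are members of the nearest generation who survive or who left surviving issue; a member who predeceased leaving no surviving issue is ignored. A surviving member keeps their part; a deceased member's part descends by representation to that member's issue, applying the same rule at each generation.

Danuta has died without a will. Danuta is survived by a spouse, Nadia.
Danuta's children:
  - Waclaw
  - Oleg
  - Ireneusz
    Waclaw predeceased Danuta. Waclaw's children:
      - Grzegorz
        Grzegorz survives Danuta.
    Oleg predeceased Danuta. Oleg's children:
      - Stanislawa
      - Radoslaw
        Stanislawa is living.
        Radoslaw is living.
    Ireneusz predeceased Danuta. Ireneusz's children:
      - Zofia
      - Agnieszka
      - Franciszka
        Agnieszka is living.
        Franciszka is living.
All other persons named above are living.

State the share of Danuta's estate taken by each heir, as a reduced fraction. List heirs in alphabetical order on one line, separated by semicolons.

Agnieszka 1/12; Franciszka 1/12; Grzegorz 1/4; Nadia 1/4; Radoslaw 1/8; Stanislawa 1/8; Zofia 1/12

Nadia, as surviving spouse, takes 1/4.
The remaining 3/4 passes to Danuta's descendants per stirpes.
The 3/4 is divided into 3 equal shares of 1/4 among Waclaw, Oleg, Ireneusz.
Waclaw predeceased; the 1/4 allotted to Waclaw's branch passes to Waclaw's issue by representation.
Grzegorz is the sole taker at this level and receives the full 1/4.
Oleg predeceased; the 1/4 allotted to Oleg's branch passes to Oleg's issue by representation.
The 1/4 is divided into 2 equal shares of 1/8 among Stanislawa, Radoslaw.
Stanislawa is living and takes 1/8.
Radoslaw is living and takes 1/8.
Ireneusz predeceased; the 1/4 allotted to Ireneusz's branch passes to Ireneusz's issue by representation.
The 1/4 is divided into 3 equal shares of 1/12 among Zofia, Agnieszka, Franciszka.
Zofia is living and takes 1/12.
Agnieszka is living and takes 1/12.
Franciszka is living and takes 1/12.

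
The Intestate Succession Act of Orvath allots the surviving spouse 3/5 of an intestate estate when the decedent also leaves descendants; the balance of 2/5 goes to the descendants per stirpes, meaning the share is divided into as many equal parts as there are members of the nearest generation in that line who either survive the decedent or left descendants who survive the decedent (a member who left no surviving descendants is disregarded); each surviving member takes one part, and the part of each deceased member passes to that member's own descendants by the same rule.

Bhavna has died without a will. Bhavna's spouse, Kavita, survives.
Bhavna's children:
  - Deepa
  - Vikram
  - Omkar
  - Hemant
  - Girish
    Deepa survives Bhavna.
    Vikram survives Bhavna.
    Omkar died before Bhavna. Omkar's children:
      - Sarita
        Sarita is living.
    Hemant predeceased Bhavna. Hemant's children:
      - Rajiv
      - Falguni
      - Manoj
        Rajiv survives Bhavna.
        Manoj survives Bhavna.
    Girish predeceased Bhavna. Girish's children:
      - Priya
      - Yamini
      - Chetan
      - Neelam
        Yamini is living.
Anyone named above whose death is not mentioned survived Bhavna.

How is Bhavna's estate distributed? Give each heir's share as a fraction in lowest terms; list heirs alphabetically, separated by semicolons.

Chetan 1/50; Deepa 2/25; Falguni 2/75; Kavita 3/5; Manoj 2/75; Neelam 1/50; Priya 1/50; Rajiv 2/75; Sarita 2/25; Vikram 2/25; Yamini 1/50

Kavita, as surviving spouse, takes 3/5.
The remaining 2/5 passes to Bhavna's descendants per stirpes.
The 2/5 is divided into 5 equal shares of 2/25 among Deepa, Vikram, Omkar, Hemant, Girish.
Deepa is living and takes 2/25.
Vikram is living and takes 2/25.
Omkar predeceased; the 2/25 allotted to Omkar's branch passes to Omkar's issue by representation.
Sarita is the sole taker at this level and receives the full 2/25.
Hemant predeceased; the 2/25 allotted to Hemant's branch passes to Hemant's issue by representation.
The 2/25 is divided into 3 equal shares of 2/75 among Rajiv, Falguni, Manoj.
Rajiv is living and takes 2/75.
Falguni is living and takes 2/75.
Manoj is living and takes 2/75.
Girish predeceased; the 2/25 allotted to Girish's branch passes to Girish's issue by representation.
The 2/25 is divided into 4 equal shares of 1/50 among Priya, Yamini, Chetan, Neelam.
Priya is living and takes 1/50.
Yamini is living and takes 1/50.
Chetan is living and takes 1/50.
Neelam is living and takes 1/50.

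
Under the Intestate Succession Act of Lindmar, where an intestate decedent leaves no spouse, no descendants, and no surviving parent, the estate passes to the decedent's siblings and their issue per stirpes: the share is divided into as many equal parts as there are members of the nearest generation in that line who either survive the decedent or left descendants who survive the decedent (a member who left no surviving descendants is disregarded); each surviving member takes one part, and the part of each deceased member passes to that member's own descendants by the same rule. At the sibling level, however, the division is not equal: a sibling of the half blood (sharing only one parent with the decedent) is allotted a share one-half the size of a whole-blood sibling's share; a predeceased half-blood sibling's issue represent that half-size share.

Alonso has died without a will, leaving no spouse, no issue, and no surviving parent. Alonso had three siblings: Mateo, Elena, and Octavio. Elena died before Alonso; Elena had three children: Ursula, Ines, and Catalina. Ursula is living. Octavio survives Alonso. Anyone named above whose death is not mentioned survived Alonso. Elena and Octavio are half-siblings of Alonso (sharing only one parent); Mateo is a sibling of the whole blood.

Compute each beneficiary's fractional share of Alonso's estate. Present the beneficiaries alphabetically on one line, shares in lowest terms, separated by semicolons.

Catalina 1/12; Ines 1/12; Mateo 1/2; Octavio 1/4; Ursula 1/12

No spouse, descendants, or parent survives, so the estate passes to Alonso's siblings per stirpes.
Half-blood siblings count for one-half the weight of whole-blood siblings at the initial division.
Dividing 1 in proportion to weights (total weight 2): Mateo (weight 1) → 1/2; Elena (weight 1/2) → 1/4; Octavio (weight 1/2) → 1/4.
Mateo is living and takes 1/2.
Elena predeceased; the 1/4 allotted to Elena's branch passes to Elena's issue by representation.
The 1/4 is divided into 3 equal shares of 1/12 among Ursula, Ines, Catalina.
Ursula is living and takes 1/12.
Ines is living and takes 1/12.
Catalina is living and takes 1/12.
Octavio is living and takes 1/4.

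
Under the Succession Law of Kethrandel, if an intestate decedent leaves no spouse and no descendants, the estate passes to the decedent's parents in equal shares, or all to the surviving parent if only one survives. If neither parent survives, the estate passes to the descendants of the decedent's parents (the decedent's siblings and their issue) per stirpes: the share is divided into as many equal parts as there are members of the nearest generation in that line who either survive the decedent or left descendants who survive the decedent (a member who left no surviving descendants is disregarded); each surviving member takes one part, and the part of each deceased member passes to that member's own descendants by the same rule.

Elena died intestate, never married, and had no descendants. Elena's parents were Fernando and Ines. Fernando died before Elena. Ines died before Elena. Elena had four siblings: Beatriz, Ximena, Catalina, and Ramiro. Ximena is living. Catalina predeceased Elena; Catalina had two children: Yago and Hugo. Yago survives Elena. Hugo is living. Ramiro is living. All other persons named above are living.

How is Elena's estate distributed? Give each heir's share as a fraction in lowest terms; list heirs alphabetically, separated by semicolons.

Beatriz 1/4; Hugo 1/8; Ramiro 1/4; Ximena 1/4; Yago 1/8

Neither parent survives and there are no descendants, so the estate passes to Elena's siblings and their issue per stirpes.
The estate is divided into 4 equal shares of 1/4 among Beatriz, Ximena, Catalina, Ramiro.
Beatriz is living and takes 1/4.
Ximena is living and takes 1/4.
Catalina predeceased; the 1/4 allotted to Catalina's branch passes to Catalina's issue by representation.
The 1/4 is divided into 2 equal shares of 1/8 among Yago, Hugo.
Yago is living and takes 1/8.
Hugo is living and takes 1/8.
Ramiro is living and takes 1/4.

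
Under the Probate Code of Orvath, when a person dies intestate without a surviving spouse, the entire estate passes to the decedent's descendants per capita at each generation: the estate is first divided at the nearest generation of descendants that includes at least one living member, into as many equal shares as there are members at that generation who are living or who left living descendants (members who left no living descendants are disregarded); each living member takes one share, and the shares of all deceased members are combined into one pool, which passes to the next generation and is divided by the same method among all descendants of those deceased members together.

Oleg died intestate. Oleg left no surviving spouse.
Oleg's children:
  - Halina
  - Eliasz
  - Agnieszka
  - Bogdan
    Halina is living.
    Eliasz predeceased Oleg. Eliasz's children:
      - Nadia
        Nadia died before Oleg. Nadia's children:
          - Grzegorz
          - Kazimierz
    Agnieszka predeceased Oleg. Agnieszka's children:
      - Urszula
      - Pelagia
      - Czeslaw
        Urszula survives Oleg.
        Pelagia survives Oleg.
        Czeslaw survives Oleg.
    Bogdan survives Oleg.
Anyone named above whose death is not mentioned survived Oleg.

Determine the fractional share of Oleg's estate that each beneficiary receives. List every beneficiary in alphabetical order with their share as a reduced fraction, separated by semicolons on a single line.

There is no surviving spouse, so the entire estate passes to Oleg's descendants per capita at each generation.
At generation 1 (Halina, Eliasz, Agnieszka, Bogdan) there are 4 shares of (1)/4 = 1/4 each.
Living: Halina and Bogdan — each takes 1/4.
Deceased: Eliasz and Agnieszka. Their combined 1/2 is pooled and carried to generation 2.
At generation 2 (Nadia, Urszula, Pelagia, Czeslaw) there are 4 shares of (1/2)/4 = 1/8 each.
Living: Urszula, Pelagia, and Czeslaw — each takes 1/8.
Deceased: Nadia. That 1/8 share is carried to generation 3.
At generation 3 (Grzegorz, Kazimierz) there are 2 shares of (1/8)/2 = 1/16 each.
Living: Grzegorz and Kazimierz — each takes 1/16.

Bogdan 1/4; Czeslaw 1/8; Grzegorz 1/16; Halina 1/4; Kazimierz 1/16; Pelagia 1/8; Urszula 1/8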